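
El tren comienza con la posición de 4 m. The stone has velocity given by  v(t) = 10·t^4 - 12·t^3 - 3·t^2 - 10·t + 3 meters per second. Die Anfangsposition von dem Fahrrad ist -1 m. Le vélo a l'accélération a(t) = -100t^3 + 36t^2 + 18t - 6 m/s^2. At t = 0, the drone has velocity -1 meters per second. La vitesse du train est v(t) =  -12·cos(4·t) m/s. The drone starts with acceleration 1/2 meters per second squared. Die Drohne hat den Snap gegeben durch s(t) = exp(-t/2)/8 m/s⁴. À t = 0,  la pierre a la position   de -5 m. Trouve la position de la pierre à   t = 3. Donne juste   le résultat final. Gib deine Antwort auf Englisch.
At t = 3, x = 175.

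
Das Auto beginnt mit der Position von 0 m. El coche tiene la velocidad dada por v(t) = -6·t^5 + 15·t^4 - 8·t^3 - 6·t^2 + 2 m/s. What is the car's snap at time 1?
Starting from velocity v(t) = -6·t^5 + 15·t^4 - 8·t^3 - 6·t^2 + 2, we take 3 derivatives. The derivative of velocity gives acceleration: a(t) = -30·t^4 + 60·t^3 - 24·t^2 - 12·t. Taking d/dt of a(t), we find j(t) = -120·t^3 + 180·t^2 - 48·t - 12. The derivative of jerk gives snap: s(t) = -360·t^2 + 360·t - 48. From the given snap equation s(t) = -360·t^2 + 360·t - 48, we substitute t = 1 to get s = -48.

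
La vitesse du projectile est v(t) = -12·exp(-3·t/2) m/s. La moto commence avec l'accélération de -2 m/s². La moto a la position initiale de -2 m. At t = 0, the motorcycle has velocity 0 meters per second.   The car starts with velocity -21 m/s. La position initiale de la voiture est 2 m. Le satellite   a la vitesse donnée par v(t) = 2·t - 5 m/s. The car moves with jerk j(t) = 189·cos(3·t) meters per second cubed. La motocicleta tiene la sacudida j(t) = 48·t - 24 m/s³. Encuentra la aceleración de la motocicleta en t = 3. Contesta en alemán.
Ausgehend von dem Ruck j(t) = 48·t - 24, nehmen wir 1 Stammfunktion. Durch Integration von dem Ruck und Verwendung der Anfangsbedingung a(0) = -2, erhalten wir a(t) = 24·t^2 - 24·t - 2. Aus der Gleichung für die Beschleunigung a(t) = 24·t^2 - 24·t - 2, setzen wir t = 3 ein und erhalten a = 142.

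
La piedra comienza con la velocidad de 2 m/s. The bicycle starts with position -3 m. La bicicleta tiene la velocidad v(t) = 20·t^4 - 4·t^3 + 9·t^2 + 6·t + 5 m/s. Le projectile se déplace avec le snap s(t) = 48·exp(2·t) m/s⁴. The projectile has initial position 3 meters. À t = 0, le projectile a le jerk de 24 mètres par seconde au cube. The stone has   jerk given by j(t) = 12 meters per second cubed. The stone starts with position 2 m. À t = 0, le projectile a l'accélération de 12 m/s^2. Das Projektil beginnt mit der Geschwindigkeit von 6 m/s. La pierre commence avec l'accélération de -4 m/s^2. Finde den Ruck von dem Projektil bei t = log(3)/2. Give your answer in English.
To find the answer, we compute 1 antiderivative of s(t) = 48·exp(2·t). Integrating snap and using the initial condition j(0) = 24, we get j(t) = 24·exp(2·t). Using j(t) = 24·exp(2·t) and substituting t = log(3)/2, we find j = 72.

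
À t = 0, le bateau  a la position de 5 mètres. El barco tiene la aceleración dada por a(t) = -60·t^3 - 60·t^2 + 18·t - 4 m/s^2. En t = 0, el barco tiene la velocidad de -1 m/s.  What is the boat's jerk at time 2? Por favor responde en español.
Debemos derivar nuestra ecuación de la aceleración a(t) = -60·t^3 - 60·t^2 + 18·t - 4 1 vez. Derivando la aceleración, obtenemos la sacudida: j(t) = -180·t^2 - 120·t + 18. Tenemos la sacudida j(t) = -180·t^2 - 120·t + 18. Sustituyendo t = 2: j(2) = -942.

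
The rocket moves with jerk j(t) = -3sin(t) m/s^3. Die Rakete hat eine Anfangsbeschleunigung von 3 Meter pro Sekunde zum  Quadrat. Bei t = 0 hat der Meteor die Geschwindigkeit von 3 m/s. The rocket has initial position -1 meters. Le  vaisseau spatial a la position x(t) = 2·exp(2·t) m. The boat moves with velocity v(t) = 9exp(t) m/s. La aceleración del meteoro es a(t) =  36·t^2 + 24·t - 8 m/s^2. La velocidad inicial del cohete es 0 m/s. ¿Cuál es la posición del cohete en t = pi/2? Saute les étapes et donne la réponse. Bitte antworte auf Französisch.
À t = pi/2, x = 2.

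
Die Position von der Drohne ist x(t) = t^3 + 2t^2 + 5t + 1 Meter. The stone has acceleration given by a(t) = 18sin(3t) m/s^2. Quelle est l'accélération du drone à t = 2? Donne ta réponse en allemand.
Wir müssen unsere Gleichung für die Position x(t) = t^3 + 2·t^2 + 5·t + 1 2-mal ableiten. Die Ableitung von der Position ergibt die Geschwindigkeit: v(t) = 3·t^2 + 4·t + 5. Die Ableitung von der Geschwindigkeit ergibt die Beschleunigung: a(t) = 6·t + 4. Wir haben die Beschleunigung a(t) = 6·t + 4. Durch Einsetzen von t = 2: a(2) = 16.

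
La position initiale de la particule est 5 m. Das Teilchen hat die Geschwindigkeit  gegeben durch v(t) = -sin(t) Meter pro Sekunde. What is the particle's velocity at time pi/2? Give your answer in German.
Mit v(t) = -sin(t) und Einsetzen von t = pi/2, finden wir v = -1.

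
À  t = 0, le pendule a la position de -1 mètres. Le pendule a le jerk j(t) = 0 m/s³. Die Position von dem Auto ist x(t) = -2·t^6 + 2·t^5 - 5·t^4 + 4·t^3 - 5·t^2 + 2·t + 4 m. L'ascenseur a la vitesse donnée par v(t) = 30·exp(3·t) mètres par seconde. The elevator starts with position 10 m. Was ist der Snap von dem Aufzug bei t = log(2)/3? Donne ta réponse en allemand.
Ausgehend von der Geschwindigkeit v(t) = 30·exp(3·t), nehmen wir 3 Ableitungen. Mit d/dt von v(t) finden wir a(t) = 90·exp(3·t). Die Ableitung von der Beschleunigung ergibt den Ruck: j(t) = 270·exp(3·t). Die Ableitung von dem Ruck ergibt den Snap: s(t) = 810·exp(3·t). Wir haben den Snap s(t) = 810·exp(3·t). Durch Einsetzen von t = log(2)/3: s(log(2)/3) = 1620.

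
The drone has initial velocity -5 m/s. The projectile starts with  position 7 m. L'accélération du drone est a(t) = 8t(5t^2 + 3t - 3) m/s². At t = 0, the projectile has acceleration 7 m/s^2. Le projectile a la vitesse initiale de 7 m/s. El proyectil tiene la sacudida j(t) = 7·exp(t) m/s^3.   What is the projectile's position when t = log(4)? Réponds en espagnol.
Debemos encontrar la integral de nuestra ecuación de la sacudida j(t) = 7·exp(t) 3 veces. La integral de la sacudida, con a(0) = 7, da la aceleración: a(t) = 7·exp(t). Integrando la aceleración y usando la condición inicial v(0) = 7, obtenemos v(t) = 7·exp(t). Integrando la velocidad y usando la condición inicial x(0) = 7, obtenemos x(t) = 7·exp(t). Usando x(t) = 7·exp(t) y sustituyendo t = log(4), encontramos x = 28.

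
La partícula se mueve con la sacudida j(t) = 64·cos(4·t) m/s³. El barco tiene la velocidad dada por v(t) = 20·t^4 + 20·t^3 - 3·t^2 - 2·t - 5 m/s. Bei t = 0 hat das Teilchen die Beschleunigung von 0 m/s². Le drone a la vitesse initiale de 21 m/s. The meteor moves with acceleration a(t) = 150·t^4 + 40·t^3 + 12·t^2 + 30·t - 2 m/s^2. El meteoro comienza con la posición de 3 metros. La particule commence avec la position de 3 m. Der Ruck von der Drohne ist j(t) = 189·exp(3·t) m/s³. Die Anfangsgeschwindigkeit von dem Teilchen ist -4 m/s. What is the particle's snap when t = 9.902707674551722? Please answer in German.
Um dies zu lösen, müssen wir 1 Ableitung unserer Gleichung für den Ruck j(t) = 64·cos(4·t) nehmen. Mit d/dt von j(t) finden wir s(t) = -256·sin(4·t). Mit s(t) = -256·sin(4·t) und Einsetzen von t = 9.902707674551722, finden wir s = -241.266332956322.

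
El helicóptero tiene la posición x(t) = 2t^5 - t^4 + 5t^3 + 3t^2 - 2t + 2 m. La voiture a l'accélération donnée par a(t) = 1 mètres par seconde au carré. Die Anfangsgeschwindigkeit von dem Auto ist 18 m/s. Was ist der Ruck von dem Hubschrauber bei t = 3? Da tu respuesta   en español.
Debemos derivar nuestra ecuación de la posición x(t) = 2·t^5 - t^4 + 5·t^3 + 3·t^2 - 2·t + 2 3 veces. La derivada de la posición da la velocidad: v(t) = 10·t^4 - 4·t^3 + 15·t^2 + 6·t - 2. Derivando la velocidad, obtenemos la aceleración: a(t) = 40·t^3 - 12·t^2 + 30·t + 6. La derivada de la aceleración da la sacudida: j(t) = 120·t^2 - 24·t + 30. Usando j(t) = 120·t^2 - 24·t + 30 y sustituyendo t = 3, encontramos j = 1038.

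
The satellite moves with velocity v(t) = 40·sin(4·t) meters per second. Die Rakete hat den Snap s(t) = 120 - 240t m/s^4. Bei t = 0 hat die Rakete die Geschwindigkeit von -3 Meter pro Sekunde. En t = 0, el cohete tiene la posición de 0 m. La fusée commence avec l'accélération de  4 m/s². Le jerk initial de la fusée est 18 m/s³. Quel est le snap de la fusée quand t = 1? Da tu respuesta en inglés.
We have snap s(t) = 120 - 240·t. Substituting t = 1: s(1) = -120.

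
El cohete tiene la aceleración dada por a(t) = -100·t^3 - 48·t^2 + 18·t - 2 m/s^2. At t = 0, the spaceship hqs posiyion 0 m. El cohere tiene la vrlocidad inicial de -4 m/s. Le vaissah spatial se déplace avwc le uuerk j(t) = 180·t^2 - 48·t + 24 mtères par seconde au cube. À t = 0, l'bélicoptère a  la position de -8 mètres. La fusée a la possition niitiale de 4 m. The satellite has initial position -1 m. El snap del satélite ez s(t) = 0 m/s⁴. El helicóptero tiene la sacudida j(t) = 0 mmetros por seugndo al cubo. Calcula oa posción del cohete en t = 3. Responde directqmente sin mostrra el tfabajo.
En t = 3, x = -1475.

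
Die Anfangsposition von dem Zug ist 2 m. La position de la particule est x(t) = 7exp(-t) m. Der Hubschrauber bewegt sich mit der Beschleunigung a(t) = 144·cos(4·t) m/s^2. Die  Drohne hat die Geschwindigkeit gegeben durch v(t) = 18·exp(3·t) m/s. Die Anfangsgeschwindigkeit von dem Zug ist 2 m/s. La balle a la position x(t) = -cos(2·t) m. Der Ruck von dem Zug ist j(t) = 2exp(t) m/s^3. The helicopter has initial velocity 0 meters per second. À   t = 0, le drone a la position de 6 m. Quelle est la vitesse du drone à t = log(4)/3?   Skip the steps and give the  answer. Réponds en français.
La vitesse à t = log(4)/3 est v = 72.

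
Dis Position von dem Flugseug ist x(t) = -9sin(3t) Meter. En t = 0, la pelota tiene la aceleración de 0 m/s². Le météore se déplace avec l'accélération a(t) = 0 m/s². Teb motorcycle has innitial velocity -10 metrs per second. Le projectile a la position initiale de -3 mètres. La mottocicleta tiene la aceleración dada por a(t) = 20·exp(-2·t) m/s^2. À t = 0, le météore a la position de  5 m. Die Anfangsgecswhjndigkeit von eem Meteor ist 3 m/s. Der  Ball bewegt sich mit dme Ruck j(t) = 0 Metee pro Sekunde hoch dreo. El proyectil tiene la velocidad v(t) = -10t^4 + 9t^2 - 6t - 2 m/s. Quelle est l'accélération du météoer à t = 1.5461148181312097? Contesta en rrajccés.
Nous avons l'accélération a(t) = 0. En substituant t = 1.5461148181312097: a(1.5461148181312097) = 0.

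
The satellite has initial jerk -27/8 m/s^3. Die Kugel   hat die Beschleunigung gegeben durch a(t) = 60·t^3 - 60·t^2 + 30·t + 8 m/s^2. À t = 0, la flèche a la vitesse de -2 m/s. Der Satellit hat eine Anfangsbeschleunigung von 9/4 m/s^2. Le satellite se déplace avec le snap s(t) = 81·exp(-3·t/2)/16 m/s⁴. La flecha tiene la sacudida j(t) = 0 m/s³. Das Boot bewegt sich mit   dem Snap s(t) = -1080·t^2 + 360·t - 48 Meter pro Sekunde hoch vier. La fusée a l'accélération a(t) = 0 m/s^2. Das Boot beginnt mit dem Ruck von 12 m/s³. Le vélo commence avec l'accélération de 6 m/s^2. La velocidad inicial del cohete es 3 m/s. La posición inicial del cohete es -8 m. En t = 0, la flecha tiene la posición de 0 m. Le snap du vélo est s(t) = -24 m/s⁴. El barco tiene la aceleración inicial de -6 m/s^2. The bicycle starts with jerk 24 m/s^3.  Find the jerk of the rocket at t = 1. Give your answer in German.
Um dies zu lösen, müssen wir 1 Ableitung unserer Gleichung für die Beschleunigung a(t) = 0 nehmen. Mit d/dt von a(t) finden wir j(t) = 0. Wir haben den Ruck j(t) = 0. Durch Einsetzen von t = 1: j(1) = 0.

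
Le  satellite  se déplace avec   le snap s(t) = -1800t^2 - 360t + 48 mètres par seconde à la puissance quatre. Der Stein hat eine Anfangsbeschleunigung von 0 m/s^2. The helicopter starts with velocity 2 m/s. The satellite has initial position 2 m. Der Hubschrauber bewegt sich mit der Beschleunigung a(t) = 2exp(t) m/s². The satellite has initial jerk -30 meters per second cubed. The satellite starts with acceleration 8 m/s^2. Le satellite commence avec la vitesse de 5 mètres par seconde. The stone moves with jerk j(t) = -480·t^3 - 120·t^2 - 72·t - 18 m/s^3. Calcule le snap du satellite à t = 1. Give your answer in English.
From the given snap equation s(t) = -1800·t^2 - 360·t + 48, we substitute t = 1 to get s = -2112.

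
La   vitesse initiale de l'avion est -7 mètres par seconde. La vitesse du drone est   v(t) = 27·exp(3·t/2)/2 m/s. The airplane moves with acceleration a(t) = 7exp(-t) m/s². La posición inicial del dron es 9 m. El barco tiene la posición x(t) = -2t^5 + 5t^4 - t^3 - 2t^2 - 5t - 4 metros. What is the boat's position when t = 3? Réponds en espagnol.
Tenemos la posición x(t) = -2·t^5 + 5·t^4 - t^3 - 2·t^2 - 5·t - 4. Sustituyendo t = 3: x(3) = -145.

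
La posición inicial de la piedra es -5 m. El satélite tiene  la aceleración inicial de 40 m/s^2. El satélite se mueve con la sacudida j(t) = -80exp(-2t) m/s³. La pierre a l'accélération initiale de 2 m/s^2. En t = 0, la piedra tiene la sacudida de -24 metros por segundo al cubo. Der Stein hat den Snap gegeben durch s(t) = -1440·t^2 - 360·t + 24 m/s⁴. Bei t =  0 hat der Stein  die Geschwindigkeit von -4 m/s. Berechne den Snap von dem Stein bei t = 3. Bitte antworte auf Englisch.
Using s(t) = -1440·t^2 - 360·t + 24 and substituting t = 3, we find s = -14016.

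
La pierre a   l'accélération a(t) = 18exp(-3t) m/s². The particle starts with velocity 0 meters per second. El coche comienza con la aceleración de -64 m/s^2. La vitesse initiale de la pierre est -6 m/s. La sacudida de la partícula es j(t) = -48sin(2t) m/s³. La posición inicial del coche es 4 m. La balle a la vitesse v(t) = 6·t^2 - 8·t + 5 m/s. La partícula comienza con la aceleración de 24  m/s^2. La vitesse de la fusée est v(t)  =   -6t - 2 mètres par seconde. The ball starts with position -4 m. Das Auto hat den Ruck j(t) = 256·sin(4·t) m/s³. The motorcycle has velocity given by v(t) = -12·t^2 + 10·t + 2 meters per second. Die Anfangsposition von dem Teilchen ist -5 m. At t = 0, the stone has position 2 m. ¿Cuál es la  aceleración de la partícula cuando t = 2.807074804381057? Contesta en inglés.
We need to integrate our jerk equation j(t) = -48·sin(2·t) 1 time. Taking ∫j(t)dt and applying a(0) = 24, we find a(t) = 24·cos(2·t). From the given acceleration equation a(t) = 24·cos(2·t), we substitute t = 2.807074804381057 to get a = 18.8260828590964.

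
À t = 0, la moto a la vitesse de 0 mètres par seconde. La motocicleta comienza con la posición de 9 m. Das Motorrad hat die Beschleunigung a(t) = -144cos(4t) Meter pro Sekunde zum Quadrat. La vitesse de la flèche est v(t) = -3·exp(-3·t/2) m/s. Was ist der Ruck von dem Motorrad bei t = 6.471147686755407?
Ausgehend von der Beschleunigung a(t) = -144·cos(4·t), nehmen wir 1 Ableitung. Die Ableitung von der Beschleunigung ergibt den Ruck: j(t) = 576·sin(4·t). Aus der Gleichung für den Ruck j(t) = 576·sin(4·t), setzen wir t = 6.471147686755407 ein und erhalten j = 393.402738447624.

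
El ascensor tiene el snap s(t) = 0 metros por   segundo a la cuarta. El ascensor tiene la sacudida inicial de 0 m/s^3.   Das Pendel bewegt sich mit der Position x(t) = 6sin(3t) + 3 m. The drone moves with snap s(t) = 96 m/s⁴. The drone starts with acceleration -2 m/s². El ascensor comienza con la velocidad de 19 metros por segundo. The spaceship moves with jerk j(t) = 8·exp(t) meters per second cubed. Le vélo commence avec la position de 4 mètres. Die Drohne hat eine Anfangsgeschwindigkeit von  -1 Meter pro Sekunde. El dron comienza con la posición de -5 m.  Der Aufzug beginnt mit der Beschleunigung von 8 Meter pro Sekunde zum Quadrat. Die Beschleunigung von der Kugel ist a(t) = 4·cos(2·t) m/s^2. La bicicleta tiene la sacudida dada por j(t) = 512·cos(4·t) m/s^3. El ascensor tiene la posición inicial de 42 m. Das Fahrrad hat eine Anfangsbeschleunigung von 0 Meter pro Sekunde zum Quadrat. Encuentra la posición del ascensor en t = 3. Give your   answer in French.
Nous devons intégrer notre équation du snap s(t) = 0 4 fois. L'intégrale du snap est le jerk. En utilisant j(0) = 0, nous obtenons j(t) = 0. La primitive du jerk est l'accélération. En utilisant a(0) = 8, nous obtenons a(t) = 8. La primitive de l'accélération est la vitesse. En utilisant v(0) = 19, nous obtenons v(t) = 8·t + 19. La primitive de la vitesse est la position. En utilisant x(0) = 42, nous obtenons x(t) = 4·t^2 + 19·t + 42. En utilisant x(t) = 4·t^2 + 19·t + 42 et en substituant t = 3, nous trouvons x = 135.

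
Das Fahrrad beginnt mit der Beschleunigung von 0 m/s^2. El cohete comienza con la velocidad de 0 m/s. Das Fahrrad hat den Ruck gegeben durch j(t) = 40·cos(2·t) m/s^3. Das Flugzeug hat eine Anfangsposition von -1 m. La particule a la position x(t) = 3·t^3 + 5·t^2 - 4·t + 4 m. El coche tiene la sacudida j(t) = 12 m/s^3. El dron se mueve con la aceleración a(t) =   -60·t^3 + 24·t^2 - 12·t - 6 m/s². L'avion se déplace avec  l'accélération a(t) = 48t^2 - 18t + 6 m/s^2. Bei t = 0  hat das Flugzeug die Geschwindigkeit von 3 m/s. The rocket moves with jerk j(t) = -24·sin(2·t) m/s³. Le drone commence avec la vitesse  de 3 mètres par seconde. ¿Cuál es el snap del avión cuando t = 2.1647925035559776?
Debemos derivar nuestra ecuación de la aceleración a(t) = 48·t^2 - 18·t + 6 2 veces. La derivada de la aceleración da la sacudida: j(t) = 96·t - 18. Tomando d/dt de j(t), encontramos s(t) = 96. Tenemos el snap s(t) = 96. Sustituyendo t = 2.1647925035559776: s(2.1647925035559776) = 96.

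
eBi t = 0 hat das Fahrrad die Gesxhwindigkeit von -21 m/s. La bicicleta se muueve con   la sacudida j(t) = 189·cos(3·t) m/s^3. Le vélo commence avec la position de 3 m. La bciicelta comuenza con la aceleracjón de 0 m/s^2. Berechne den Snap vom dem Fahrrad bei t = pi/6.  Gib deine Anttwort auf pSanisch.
Partiendo de la sacudida j(t) = 189·cos(3·t), tomamos 1 derivada. Derivando la sacudida, obtenemos el snap: s(t) = -567·sin(3·t). Usando s(t) = -567·sin(3·t) y sustituyendo t = pi/6, encontramos s = -567.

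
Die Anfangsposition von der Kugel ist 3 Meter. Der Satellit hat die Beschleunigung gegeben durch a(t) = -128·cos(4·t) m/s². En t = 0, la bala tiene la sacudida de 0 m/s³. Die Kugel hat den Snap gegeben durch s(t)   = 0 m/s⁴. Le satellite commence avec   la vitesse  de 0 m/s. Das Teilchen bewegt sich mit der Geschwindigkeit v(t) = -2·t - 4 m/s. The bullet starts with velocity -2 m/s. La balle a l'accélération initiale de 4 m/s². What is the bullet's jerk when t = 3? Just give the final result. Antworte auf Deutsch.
j(3) = 0.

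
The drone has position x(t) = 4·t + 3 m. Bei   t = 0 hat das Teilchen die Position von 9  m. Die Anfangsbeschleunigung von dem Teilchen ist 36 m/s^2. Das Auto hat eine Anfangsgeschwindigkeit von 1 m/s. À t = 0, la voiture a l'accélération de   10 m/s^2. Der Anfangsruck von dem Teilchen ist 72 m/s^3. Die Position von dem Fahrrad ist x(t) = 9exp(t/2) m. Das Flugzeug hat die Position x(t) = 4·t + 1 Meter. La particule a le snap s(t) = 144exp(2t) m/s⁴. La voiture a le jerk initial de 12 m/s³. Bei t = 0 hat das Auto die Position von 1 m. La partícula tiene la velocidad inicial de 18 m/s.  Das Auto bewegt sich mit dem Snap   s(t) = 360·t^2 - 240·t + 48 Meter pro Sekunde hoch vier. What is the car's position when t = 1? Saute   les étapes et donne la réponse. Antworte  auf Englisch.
The position at t = 1 is x = 10.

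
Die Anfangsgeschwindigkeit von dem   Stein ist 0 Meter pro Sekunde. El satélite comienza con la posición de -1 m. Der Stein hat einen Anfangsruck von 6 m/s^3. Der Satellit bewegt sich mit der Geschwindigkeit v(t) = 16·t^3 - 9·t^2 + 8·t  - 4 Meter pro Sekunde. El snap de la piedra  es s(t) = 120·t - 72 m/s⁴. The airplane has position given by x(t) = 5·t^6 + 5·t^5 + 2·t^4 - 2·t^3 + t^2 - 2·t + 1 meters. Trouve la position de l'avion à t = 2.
De l'équation de la position x(t) = 5·t^6 + 5·t^5 + 2·t^4 - 2·t^3 + t^2 - 2·t + 1, nous substituons t = 2 pour obtenir x = 497.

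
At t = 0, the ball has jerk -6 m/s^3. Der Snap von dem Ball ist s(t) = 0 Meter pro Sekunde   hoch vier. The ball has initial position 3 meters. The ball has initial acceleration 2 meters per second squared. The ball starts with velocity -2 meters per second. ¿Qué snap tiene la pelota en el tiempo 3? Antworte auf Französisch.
Nous avons le snap s(t) = 0. En substituant t = 3: s(3) = 0.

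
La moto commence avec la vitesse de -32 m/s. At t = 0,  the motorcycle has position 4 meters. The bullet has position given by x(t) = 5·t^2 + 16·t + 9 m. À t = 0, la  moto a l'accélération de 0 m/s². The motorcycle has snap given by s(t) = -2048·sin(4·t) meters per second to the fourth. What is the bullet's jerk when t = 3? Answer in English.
Starting from position x(t) = 5·t^2 + 16·t + 9, we take 3 derivatives. The derivative of position gives velocity: v(t) = 10·t + 16. Differentiating velocity, we get acceleration: a(t) = 10. Differentiating acceleration, we get jerk: j(t) = 0. Using j(t) = 0 and substituting t = 3, we find j = 0.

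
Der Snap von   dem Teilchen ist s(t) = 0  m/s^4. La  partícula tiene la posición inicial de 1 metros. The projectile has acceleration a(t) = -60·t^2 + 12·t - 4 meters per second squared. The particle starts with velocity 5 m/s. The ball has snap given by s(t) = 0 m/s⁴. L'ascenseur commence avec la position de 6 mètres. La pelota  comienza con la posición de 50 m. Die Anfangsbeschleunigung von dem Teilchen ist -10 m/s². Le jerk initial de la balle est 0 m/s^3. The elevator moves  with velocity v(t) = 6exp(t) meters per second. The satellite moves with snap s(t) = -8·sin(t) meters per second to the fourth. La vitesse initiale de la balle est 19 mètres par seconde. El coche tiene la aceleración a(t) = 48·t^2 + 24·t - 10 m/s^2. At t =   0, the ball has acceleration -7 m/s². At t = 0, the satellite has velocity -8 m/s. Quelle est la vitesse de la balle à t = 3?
Nous devons trouver la primitive de notre équation du snap s(t) = 0 3 fois. En intégrant le snap et en utilisant la condition initiale j(0) = 0, nous obtenons j(t) = 0. L'intégrale du jerk est l'accélération. En utilisant a(0) = -7, nous obtenons a(t) = -7. En intégrant l'accélération et en utilisant la condition initiale v(0) = 19, nous obtenons v(t) = 19 - 7·t. Nous avons la vitesse v(t) = 19 - 7·t. En substituant t = 3: v(3) = -2.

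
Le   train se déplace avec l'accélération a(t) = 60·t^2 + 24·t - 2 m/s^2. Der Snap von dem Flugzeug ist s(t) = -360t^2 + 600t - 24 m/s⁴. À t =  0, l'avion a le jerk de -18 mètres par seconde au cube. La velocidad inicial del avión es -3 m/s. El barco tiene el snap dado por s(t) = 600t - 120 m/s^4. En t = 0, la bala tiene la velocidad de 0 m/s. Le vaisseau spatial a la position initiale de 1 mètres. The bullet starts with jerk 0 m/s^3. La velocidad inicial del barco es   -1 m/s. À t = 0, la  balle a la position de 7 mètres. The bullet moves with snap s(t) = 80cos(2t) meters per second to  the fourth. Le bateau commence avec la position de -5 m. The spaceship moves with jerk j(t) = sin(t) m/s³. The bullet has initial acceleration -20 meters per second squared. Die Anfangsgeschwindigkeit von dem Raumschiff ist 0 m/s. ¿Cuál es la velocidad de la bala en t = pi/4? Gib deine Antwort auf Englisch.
Starting from snap s(t) = 80·cos(2·t), we take 3 antiderivatives. Taking ∫s(t)dt and applying j(0) = 0, we find j(t) = 40·sin(2·t). The integral of jerk, with a(0) = -20, gives acceleration: a(t) = -20·cos(2·t). Integrating acceleration and using the initial condition v(0) = 0, we get v(t) = -10·sin(2·t). Using v(t) = -10·sin(2·t) and substituting t = pi/4, we find v = -10.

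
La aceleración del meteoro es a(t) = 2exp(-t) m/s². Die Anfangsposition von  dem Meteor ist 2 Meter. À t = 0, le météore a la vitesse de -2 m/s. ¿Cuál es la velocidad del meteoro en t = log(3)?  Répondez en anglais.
We must find the antiderivative of our acceleration equation a(t) = 2·exp(-t) 1 time. Integrating acceleration and using the initial condition v(0) = -2, we get v(t) = -2·exp(-t). We have velocity v(t) = -2·exp(-t). Substituting t = log(3): v(log(3)) = -2/3.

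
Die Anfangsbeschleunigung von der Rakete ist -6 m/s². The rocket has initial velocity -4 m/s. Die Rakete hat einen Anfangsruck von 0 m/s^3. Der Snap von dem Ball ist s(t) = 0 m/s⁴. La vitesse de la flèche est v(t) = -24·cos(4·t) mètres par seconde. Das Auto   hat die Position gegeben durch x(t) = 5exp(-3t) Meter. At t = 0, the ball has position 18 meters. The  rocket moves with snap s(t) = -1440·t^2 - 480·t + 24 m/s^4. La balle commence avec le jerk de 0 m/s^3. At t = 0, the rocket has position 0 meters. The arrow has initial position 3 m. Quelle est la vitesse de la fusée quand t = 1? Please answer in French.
Nous devons intégrer notre équation du snap s(t) = -1440·t^2 - 480·t + 24 3 fois. En intégrant le snap et en utilisant la condition initiale j(0) = 0, nous obtenons j(t) = 24·t·(-20·t^2 - 10·t + 1). En prenant ∫j(t)dt et en appliquant a(0) = -6, nous trouvons a(t) = -120·t^4 - 80·t^3 + 12·t^2 - 6. La primitive de l'accélération, avec v(0) = -4, donne la vitesse: v(t) = -24·t^5 - 20·t^4 + 4·t^3 - 6·t - 4. En utilisant v(t) = -24·t^5 - 20·t^4 + 4·t^3 - 6·t - 4 et en substituant t = 1, nous trouvons v = -50.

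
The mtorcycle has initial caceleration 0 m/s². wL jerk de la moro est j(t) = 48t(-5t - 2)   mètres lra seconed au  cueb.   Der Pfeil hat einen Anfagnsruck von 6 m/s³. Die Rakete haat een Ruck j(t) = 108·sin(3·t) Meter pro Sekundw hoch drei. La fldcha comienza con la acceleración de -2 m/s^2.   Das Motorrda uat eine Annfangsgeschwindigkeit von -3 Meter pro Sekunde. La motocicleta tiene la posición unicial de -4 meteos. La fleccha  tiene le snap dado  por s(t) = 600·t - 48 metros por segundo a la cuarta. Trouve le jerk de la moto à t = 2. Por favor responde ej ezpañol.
De la ecuación de la sacudida j(t) = 48·t·(-5·t - 2), sustituimos t = 2 para obtener j = -1152.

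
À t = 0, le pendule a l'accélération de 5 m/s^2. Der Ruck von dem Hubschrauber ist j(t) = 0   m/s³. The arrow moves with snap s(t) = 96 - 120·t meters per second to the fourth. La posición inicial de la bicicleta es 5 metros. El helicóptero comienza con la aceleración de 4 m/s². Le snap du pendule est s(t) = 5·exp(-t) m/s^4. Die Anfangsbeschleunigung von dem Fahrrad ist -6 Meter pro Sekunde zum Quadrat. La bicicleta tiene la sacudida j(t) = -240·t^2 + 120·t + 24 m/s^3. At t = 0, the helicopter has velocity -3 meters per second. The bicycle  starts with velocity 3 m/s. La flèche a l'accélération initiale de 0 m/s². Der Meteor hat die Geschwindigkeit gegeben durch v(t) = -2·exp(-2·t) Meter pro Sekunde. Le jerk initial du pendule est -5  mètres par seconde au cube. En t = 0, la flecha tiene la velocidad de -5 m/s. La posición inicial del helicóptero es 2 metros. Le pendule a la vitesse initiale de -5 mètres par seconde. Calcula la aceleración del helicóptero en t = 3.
Para resolver esto, necesitamos tomar 1 integral de nuestra ecuación de la sacudida j(t) = 0. Integrando la sacudida y usando la condición inicial a(0) = 4, obtenemos a(t) = 4. Tenemos la aceleración a(t) = 4. Sustituyendo t = 3: a(3) = 4.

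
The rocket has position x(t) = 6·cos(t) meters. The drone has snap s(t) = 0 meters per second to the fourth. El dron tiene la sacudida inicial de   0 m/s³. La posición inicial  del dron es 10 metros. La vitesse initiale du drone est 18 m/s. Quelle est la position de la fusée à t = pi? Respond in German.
Mit x(t) = 6·cos(t) und Einsetzen von t = pi, finden wir x = -6.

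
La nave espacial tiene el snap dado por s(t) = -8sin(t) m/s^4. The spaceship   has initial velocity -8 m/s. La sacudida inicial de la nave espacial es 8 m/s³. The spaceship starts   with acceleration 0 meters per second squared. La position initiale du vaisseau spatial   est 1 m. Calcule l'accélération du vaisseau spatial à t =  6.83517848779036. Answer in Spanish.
Partiendo del snap s(t) = -8·sin(t), tomamos 2 integrales. La integral del snap, con j(0) = 8, da la sacudida: j(t) = 8·cos(t). La integral de la sacudida es la aceleración. Usando a(0) = 0, obtenemos a(t) = 8·sin(t). Tenemos la aceleración a(t) = 8·sin(t). Sustituyendo t = 6.83517848779036: a(6.83517848779036) = 4.19508339916539.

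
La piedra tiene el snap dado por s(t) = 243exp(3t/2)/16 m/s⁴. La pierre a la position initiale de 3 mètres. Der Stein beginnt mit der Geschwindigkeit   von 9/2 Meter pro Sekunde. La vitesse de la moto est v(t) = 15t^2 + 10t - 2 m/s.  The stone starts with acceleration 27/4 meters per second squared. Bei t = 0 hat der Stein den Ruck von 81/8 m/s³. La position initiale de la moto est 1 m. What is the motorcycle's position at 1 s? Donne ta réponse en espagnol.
Debemos encontrar la antiderivada de nuestra ecuación de la velocidad v(t) = 15·t^2 + 10·t - 2 1 vez. Integrando la velocidad y usando la condición inicial x(0) = 1, obtenemos x(t) = 5·t^3 + 5·t^2 - 2·t + 1. Usando x(t) = 5·t^3 + 5·t^2 - 2·t + 1 y sustituyendo t = 1, encontramos x = 9.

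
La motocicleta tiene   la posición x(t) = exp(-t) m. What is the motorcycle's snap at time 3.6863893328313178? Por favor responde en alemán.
Wir müssen unsere Gleichung für die Position x(t) = exp(-t) 4-mal ableiten. Durch Ableiten von der Position erhalten wir die Geschwindigkeit: v(t) = -exp(-t). Durch Ableiten von der Geschwindigkeit erhalten wir die Beschleunigung: a(t) = exp(-t). Die Ableitung von der Beschleunigung ergibt den Ruck: j(t) = -exp(-t). Durch Ableiten von dem Ruck erhalten wir den Snap: s(t) = exp(-t). Mit s(t) = exp(-t) und Einsetzen von t = 3.6863893328313178, finden wir s = 0.0250623306052410.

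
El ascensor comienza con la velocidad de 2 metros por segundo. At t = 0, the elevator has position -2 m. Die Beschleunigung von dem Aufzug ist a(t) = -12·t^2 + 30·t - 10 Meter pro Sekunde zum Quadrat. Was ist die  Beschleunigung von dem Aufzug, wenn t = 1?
Mit a(t) = -12·t^2 + 30·t - 10 und Einsetzen von t = 1, finden wir a = 8.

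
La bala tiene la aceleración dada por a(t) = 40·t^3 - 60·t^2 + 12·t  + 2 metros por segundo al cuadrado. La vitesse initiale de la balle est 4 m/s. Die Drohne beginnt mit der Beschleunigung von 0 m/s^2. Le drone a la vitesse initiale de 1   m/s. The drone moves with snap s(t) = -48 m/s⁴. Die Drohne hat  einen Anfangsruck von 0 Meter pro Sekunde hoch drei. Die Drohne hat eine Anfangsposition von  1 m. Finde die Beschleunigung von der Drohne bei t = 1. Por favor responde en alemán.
Um dies zu lösen, müssen wir 2 Stammfunktionen unserer Gleichung für den Snap s(t) = -48 finden. Das Integral von dem Snap ist der Ruck. Mit j(0) = 0 erhalten wir j(t) = -48·t. Mit ∫j(t)dt und Anwendung von a(0) = 0, finden wir a(t) = -24·t^2. Mit a(t) = -24·t^2 und Einsetzen von t = 1, finden wir a = -24.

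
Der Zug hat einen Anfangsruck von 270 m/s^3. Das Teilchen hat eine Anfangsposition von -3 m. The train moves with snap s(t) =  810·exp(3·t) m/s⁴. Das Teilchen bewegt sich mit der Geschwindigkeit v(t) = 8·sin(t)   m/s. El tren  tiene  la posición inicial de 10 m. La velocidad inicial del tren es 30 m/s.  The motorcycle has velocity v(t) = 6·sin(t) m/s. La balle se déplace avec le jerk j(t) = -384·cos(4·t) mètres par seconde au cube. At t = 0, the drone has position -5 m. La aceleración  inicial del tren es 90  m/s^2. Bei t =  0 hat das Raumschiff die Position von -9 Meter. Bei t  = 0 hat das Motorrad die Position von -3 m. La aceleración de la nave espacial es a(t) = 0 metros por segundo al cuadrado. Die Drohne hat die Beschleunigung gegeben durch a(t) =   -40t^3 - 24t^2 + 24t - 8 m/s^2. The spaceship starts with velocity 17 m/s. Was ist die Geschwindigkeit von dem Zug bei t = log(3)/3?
Wir müssen die Stammfunktion unserer Gleichung für den Snap s(t) = 810·exp(3·t) 3-mal finden. Die Stammfunktion von dem Snap, mit j(0) = 270, ergibt den Ruck: j(t) = 270·exp(3·t). Mit ∫j(t)dt und Anwendung von a(0) = 90, finden wir a(t) = 90·exp(3·t). Das Integral von der Beschleunigung, mit v(0) = 30, ergibt die Geschwindigkeit: v(t) = 30·exp(3·t). Mit v(t) = 30·exp(3·t) und Einsetzen von t = log(3)/3, finden wir v = 90.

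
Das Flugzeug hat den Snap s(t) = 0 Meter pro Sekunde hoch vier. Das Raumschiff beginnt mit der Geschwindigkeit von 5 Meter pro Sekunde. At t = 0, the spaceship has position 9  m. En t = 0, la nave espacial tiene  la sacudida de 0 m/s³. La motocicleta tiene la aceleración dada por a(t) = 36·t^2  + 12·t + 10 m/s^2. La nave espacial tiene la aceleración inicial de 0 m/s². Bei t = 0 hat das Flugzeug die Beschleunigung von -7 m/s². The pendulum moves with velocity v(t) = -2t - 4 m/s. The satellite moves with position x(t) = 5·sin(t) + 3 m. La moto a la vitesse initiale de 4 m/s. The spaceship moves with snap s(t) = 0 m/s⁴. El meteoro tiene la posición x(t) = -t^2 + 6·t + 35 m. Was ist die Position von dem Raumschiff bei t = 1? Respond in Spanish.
Partiendo del snap s(t) = 0, tomamos 4 integrales. La antiderivada del snap, con j(0) = 0, da la sacudida: j(t) = 0. Tomando ∫j(t)dt y aplicando a(0) = 0, encontramos a(t) = 0. Integrando la aceleración y usando la condición inicial v(0) = 5, obtenemos v(t) = 5. Integrando la velocidad y usando la condición inicial x(0) = 9, obtenemos x(t) = 5·t + 9. Usando x(t) = 5·t + 9 y sustituyendo t = 1, encontramos x = 14.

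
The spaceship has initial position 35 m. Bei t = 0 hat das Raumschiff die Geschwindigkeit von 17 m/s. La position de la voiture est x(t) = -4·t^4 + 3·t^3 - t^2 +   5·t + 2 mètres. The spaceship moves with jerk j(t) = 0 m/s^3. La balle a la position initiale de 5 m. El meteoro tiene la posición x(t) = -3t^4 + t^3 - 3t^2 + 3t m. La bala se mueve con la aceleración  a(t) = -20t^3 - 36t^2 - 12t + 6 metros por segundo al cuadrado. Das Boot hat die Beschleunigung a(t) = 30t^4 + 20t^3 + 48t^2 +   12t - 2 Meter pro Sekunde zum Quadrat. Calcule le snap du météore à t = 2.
Nous devons dériver notre équation de la position x(t) = -3·t^4 + t^3 - 3·t^2 + 3·t 4 fois. La dérivée de la position donne la vitesse: v(t) = -12·t^3 + 3·t^2 - 6·t + 3. La dérivée de la vitesse donne l'accélération: a(t) = -36·t^2 + 6·t - 6. En dérivant l'accélération, nous obtenons le jerk: j(t) = 6 - 72·t. En prenant d/dt de j(t), nous trouvons s(t) = -72. En utilisant s(t) = -72 et en substituant t = 2, nous trouvons s = -72.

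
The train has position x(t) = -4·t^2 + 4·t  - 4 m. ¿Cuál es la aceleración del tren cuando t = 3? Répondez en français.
Nous devons dériver notre équation de la position x(t) = -4·t^2 + 4·t - 4 2 fois. En dérivant la position, nous obtenons la vitesse: v(t) = 4 - 8·t. En dérivant la vitesse, nous obtenons l'accélération: a(t) = -8. En utilisant a(t) = -8 et en substituant t = 3, nous trouvons a = -8.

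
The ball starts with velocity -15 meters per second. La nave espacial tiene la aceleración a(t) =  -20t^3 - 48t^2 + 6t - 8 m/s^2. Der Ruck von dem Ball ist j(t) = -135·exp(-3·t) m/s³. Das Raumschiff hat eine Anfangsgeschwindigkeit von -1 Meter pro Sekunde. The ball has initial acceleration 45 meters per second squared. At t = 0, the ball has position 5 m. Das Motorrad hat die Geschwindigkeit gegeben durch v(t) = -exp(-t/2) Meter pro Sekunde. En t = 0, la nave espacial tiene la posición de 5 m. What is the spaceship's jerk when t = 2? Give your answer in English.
Starting from acceleration a(t) = -20·t^3 - 48·t^2 + 6·t - 8, we take 1 derivative. Differentiating acceleration, we get jerk: j(t) = -60·t^2 - 96·t + 6. We have jerk j(t) = -60·t^2 - 96·t + 6. Substituting t = 2: j(2) = -426.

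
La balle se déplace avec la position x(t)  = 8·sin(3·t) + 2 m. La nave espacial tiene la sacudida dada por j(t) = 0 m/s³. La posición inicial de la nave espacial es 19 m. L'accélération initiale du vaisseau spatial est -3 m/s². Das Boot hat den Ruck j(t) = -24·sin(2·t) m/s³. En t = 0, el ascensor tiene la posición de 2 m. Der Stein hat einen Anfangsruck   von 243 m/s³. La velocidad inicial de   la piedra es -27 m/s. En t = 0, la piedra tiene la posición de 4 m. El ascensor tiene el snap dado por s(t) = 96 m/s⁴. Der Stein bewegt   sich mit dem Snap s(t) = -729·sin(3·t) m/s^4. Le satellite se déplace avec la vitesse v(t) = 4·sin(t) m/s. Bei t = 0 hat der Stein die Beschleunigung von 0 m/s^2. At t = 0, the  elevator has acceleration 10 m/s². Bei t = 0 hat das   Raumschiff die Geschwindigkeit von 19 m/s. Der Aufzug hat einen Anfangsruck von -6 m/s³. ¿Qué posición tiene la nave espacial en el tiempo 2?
Debemos encontrar la antiderivada de nuestra ecuación de la sacudida j(t) = 0 3 veces. La integral de la sacudida, con a(0) = -3, da la aceleración: a(t) = -3. Tomando ∫a(t)dt y aplicando v(0) = 19, encontramos v(t) = 19 - 3·t. Tomando ∫v(t)dt y aplicando x(0) = 19, encontramos x(t) = -3·t^2/2 + 19·t + 19. Usando x(t) = -3·t^2/2 + 19·t + 19 y sustituyendo t = 2, encontramos x = 51.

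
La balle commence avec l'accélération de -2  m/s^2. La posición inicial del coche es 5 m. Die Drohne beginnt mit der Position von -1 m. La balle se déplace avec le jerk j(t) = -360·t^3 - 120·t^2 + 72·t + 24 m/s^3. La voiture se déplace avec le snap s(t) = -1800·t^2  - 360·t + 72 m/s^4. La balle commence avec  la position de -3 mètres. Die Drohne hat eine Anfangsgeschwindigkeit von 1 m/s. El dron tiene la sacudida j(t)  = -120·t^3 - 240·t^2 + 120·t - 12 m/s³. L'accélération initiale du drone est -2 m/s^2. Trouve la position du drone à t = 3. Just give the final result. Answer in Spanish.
En t = 3, x = -1357.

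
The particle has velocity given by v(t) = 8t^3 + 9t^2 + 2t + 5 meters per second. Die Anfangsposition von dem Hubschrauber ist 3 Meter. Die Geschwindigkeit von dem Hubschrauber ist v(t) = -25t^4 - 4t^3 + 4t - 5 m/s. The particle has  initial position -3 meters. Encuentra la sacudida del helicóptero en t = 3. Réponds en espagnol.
Debemos derivar nuestra ecuación de la velocidad v(t) = -25·t^4 - 4·t^3 + 4·t - 5 2 veces. La derivada de la velocidad da la aceleración: a(t) = -100·t^3 - 12·t^2 + 4. La derivada de la aceleración da la sacudida: j(t) = -300·t^2 - 24·t. De la ecuación de la sacudida j(t) = -300·t^2 - 24·t, sustituimos t = 3 para obtener j = -2772.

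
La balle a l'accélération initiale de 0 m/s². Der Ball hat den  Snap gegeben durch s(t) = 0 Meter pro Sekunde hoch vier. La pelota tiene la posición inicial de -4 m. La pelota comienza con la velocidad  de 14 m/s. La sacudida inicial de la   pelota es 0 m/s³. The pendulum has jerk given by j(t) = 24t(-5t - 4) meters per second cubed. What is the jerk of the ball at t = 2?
We need to integrate our snap equation s(t) = 0 1 time. Finding the integral of s(t) and using j(0) = 0: j(t) = 0. From the given jerk equation j(t) = 0, we substitute t = 2 to get j = 0.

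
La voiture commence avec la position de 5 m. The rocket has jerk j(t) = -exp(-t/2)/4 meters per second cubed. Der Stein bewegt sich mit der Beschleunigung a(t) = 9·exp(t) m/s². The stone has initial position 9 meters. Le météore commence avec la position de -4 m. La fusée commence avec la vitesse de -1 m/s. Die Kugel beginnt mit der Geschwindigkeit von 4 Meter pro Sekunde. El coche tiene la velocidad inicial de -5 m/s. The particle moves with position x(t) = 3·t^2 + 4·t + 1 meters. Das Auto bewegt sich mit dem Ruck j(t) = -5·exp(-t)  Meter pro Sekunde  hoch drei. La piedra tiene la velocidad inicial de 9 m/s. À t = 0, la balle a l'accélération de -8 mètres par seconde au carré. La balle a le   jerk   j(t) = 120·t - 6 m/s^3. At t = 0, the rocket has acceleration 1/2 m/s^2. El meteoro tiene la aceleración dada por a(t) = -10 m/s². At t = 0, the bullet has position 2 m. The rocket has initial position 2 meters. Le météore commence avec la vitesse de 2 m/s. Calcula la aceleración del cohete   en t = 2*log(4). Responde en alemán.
Um dies zu lösen, müssen wir 1 Stammfunktion unserer Gleichung für den Ruck j(t) = -exp(-t/2)/4 finden. Das Integral von dem Ruck ist die Beschleunigung. Mit a(0) = 1/2 erhalten wir a(t) = exp(-t/2)/2. Wir haben die Beschleunigung a(t) = exp(-t/2)/2. Durch Einsetzen von t = 2*log(4): a(2*log(4)) = 1/8.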